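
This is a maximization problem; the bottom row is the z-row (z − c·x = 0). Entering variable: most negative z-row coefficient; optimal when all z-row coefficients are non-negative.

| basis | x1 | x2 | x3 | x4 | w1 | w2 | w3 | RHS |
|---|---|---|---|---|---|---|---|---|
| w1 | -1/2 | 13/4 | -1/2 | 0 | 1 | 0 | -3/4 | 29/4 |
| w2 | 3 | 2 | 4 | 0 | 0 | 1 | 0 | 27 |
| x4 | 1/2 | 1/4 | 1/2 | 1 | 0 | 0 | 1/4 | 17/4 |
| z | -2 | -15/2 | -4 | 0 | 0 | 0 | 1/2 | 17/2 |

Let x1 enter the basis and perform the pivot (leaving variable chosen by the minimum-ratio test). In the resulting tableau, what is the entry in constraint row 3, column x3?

1

Ratio test on column x1 — row 1: entry -1/2 ≤ 0; row 2: 27/3 = 9; row 3: (17/4)/(1/2) = 17/2. Minimum is 17/2 at row 3 (x4 leaves); pivot element 1/2.
Divide row 3 by 1/2; eliminate column x1 from the other rows.
In the new row 3, the x3 entry is the old entry divided by the pivot: (1/2)/(1/2) = 1.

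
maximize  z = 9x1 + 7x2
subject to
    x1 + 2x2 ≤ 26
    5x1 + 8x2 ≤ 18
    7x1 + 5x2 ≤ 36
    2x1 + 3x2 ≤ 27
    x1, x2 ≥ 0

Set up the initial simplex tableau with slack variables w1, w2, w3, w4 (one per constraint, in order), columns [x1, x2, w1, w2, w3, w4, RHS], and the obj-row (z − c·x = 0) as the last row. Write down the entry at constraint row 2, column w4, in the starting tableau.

0

Slack w4 belongs to constraint 4; its column is the unit vector e_4, so the entry in row 2 is 0.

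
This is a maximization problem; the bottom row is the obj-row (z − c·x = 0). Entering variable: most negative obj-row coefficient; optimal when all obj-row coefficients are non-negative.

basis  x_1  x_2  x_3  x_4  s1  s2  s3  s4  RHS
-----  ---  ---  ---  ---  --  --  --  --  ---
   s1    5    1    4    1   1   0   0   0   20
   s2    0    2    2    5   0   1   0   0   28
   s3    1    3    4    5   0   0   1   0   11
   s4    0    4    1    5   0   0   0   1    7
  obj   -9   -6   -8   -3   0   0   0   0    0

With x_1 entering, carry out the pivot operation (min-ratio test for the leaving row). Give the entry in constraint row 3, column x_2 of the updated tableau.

14/5

Ratio test on column x_1 — row 1: 20/5 = 4; row 2: entry 0 ≤ 0; row 3: 11/1 = 11; row 4: entry 0 ≤ 0. Minimum is 4 at row 1 (s1 leaves); pivot element 5.
Divide row 1 by 5; eliminate column x_1 from the other rows.
Row 3 update in column x_2: 3 − 1·(1/5) = 14/5.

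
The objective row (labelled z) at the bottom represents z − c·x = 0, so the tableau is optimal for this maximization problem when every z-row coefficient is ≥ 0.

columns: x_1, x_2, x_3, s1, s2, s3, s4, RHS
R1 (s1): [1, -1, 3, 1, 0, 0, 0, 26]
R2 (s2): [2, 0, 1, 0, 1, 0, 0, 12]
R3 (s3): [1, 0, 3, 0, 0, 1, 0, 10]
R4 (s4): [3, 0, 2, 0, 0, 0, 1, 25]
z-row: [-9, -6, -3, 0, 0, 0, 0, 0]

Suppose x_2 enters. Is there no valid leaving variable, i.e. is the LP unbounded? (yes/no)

Every constraint-row entry in column x_2 is ≤ 0, so increasing x_2 is unbounded.

yes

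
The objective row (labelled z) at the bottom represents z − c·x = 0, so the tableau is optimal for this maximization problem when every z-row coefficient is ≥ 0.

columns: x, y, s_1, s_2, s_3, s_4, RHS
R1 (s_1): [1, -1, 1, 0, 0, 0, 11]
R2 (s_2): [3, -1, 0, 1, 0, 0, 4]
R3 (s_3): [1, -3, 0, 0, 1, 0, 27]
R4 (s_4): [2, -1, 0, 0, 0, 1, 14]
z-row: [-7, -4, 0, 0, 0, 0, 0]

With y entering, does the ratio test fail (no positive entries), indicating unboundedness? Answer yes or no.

yes

Every constraint-row entry in column y is ≤ 0, so increasing y is unbounded.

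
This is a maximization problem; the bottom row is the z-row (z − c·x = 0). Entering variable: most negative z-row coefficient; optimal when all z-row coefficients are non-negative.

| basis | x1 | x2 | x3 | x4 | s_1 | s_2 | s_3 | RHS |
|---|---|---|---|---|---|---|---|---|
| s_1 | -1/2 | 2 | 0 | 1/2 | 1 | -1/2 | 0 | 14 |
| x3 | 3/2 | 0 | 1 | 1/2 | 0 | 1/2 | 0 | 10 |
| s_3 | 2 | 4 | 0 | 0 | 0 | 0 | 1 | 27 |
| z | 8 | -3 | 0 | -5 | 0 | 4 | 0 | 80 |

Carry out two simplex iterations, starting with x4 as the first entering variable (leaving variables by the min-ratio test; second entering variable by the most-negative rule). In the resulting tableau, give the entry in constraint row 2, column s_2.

1

Ratio test on column x4 — row 1: 14/(1/2) = 28; row 2: 10/(1/2) = 20; row 3: entry 0 ≤ 0. Minimum is 20 at row 2 (x3 leaves); pivot element 1/2.
Divide row 2 by 1/2; eliminate column x4 from the other rows.
Second iteration: most negative z-row entry is -3 in column x2, so x2 enters.
Ratio test on column x2 — row 1: 4/2 = 2; row 2: entry 0 ≤ 0; row 3: 27/4 = 27/4. Minimum is 2 at row 1 (s_1 leaves); pivot element 2.
Divide row 1 by 2; eliminate column x2 from the other rows.
After both pivots, the entry at constraint row 2, column s_2 is 1.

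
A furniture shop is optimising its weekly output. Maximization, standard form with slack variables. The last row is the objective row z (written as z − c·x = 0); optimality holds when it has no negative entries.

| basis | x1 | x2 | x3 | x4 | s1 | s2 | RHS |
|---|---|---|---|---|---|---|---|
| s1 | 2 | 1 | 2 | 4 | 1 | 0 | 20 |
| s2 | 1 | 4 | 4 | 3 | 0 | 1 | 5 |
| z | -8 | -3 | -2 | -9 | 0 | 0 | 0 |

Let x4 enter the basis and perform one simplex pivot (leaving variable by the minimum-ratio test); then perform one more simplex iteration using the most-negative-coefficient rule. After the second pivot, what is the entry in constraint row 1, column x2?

-7

Ratio test on column x4 — row 1: 20/4 = 5; row 2: 5/3 = 5/3. Minimum is 5/3 at row 2 (s2 leaves); pivot element 3.
Divide row 2 by 3; eliminate column x4 from the other rows.
Second iteration: most negative z-row entry is -5 in column x1, so x1 enters.
Ratio test on column x1 — row 1: (40/3)/(2/3) = 20; row 2: (5/3)/(1/3) = 5. Minimum is 5 at row 2 (x4 leaves); pivot element 1/3.
Divide row 2 by 1/3; eliminate column x1 from the other rows.
After both pivots, the entry at constraint row 1, column x2 is -7.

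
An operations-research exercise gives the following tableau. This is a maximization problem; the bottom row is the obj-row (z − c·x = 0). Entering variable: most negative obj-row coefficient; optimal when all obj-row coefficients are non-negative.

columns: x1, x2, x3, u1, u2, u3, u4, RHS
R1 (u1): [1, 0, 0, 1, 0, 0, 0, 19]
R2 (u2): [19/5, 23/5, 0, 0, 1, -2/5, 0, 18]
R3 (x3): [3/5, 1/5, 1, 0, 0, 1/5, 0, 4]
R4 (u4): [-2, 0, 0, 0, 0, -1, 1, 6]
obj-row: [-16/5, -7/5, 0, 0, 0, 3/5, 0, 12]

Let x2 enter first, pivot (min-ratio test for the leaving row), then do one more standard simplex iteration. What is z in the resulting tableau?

Ratio test on column x2 — row 1: entry 0 ≤ 0; row 2: 18/(23/5) = 90/23; row 3: 4/(1/5) = 20; row 4: entry 0 ≤ 0. Minimum is 90/23 at row 2 (u2 leaves); pivot element 23/5.
Pivot on row 2; the obj-row RHS becomes 12 − (-7/5)·(90/23) = 402/23.
Next entering variable (most negative obj-row entry -47/23): x1.
Ratio test on column x1 — row 1: 19/1 = 19; row 2: (90/23)/(19/23) = 90/19; row 3: (74/23)/(10/23) = 37/5; row 4: entry -2 ≤ 0. Minimum is 90/19 at row 2 (x2 leaves); pivot element 19/23.
After the second pivot the obj-row RHS is 402/23 − (-47/23)·(90/19) = 516/19.

516/19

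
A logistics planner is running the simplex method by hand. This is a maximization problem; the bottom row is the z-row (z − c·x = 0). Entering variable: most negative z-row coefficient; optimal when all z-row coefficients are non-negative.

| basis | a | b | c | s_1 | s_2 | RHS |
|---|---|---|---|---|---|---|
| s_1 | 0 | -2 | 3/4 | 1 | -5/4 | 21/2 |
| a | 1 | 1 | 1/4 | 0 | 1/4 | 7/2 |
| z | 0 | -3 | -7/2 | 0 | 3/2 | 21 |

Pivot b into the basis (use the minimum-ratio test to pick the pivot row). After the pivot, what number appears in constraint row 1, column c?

5/4

Ratio test on column b — row 1: entry -2 ≤ 0; row 2: (7/2)/1 = 7/2. Minimum is 7/2 at row 2 (a leaves); pivot element 1.
Divide row 2 by 1; eliminate column b from the other rows.
Row 1 update in column c: 3/4 − (-2)·(1/4) = 5/4.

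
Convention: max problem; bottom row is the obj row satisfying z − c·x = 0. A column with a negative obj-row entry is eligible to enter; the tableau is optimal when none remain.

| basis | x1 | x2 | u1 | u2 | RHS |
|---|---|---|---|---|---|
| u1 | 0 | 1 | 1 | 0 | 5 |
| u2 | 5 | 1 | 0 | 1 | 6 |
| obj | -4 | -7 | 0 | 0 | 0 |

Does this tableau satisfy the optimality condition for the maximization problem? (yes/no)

no

The obj-row has a negative entry -7 in column x2, so it is not optimal.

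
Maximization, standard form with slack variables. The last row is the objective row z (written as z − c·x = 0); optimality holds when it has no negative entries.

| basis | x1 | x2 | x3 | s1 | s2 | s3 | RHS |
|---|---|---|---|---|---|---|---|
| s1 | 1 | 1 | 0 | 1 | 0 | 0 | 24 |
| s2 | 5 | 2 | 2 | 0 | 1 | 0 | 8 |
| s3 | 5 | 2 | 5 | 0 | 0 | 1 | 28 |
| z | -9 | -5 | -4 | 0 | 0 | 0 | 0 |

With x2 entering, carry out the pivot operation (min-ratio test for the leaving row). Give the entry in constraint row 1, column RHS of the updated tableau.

20

Ratio test on column x2 — row 1: 24/1 = 24; row 2: 8/2 = 4; row 3: 28/2 = 14. Minimum is 4 at row 2 (s2 leaves); pivot element 2.
Divide row 2 by 2; eliminate column x2 from the other rows.
Row 1 update in column RHS: 24 − 1·4 = 20.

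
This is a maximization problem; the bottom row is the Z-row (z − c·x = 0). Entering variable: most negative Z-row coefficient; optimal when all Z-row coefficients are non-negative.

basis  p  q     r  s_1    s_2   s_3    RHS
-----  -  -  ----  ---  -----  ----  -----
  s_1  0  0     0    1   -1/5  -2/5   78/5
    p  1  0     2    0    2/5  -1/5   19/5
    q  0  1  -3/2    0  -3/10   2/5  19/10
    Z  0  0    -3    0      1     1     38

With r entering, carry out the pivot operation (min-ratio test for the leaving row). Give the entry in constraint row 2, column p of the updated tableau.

1/2

Ratio test on column r — row 1: entry 0 ≤ 0; row 2: (19/5)/2 = 19/10; row 3: entry -3/2 ≤ 0. Minimum is 19/10 at row 2 (p leaves); pivot element 2.
Divide row 2 by 2; eliminate column r from the other rows.
In the new row 2, the p entry is the old entry divided by the pivot: 1/2 = 1/2.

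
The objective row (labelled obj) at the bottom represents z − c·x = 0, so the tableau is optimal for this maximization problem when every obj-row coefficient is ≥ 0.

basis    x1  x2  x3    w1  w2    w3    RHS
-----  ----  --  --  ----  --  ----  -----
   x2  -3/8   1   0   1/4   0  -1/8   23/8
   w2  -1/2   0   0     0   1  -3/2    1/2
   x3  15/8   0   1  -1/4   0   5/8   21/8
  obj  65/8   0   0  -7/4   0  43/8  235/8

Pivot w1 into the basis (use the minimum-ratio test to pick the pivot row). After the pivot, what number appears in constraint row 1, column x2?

4

Ratio test on column w1 — row 1: (23/8)/(1/4) = 23/2; row 2: entry 0 ≤ 0; row 3: entry -1/4 ≤ 0. Minimum is 23/2 at row 1 (x2 leaves); pivot element 1/4.
Divide row 1 by 1/4; eliminate column w1 from the other rows.
In the new row 1, the x2 entry is the old entry divided by the pivot: 1/(1/4) = 4.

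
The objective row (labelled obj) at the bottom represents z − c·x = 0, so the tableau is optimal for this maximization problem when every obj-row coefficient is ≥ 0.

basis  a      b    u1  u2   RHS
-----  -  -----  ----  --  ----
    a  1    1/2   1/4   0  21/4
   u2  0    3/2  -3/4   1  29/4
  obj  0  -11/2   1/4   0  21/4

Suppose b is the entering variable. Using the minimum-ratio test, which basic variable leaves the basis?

Column b entries and ratios — a: (21/4)/(1/2) = 21/2; u2: (29/4)/(3/2) = 29/6.
Smallest ratio is 29/6 in the row of u2, so u2 leaves.

u2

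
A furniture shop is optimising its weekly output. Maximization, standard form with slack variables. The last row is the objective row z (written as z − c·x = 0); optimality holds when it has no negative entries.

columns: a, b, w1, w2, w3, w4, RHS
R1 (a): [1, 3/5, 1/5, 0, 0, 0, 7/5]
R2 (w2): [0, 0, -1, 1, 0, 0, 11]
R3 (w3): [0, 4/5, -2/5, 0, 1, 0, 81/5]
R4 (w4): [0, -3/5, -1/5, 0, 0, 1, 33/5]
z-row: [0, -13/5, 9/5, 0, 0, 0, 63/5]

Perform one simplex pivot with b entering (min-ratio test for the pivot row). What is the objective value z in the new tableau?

Ratio test on column b — row 1: (7/5)/(3/5) = 7/3; row 2: entry 0 ≤ 0; row 3: (81/5)/(4/5) = 81/4; row 4: entry -3/5 ≤ 0. Minimum is 7/3 at row 1 (a leaves); pivot element 3/5.
Pivot on row 1; the z-row RHS becomes 63/5 − (-13/5)·(7/3) = 56/3.

56/3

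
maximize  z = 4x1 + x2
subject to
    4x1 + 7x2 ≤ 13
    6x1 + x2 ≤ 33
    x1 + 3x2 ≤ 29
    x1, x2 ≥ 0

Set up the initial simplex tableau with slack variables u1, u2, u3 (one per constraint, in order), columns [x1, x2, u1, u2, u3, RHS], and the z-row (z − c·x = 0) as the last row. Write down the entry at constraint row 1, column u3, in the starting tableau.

0

Slack u3 belongs to constraint 3; its column is the unit vector e_3, so the entry in row 1 is 0.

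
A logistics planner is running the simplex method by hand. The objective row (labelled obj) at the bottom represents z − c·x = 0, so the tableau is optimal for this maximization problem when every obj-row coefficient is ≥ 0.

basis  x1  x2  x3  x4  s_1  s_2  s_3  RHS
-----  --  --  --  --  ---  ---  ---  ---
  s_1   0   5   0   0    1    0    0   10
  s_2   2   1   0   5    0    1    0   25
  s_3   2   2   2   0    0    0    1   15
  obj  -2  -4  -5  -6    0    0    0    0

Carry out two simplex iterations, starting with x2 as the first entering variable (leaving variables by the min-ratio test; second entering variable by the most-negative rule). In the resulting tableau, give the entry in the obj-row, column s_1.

14/25

Ratio test on column x2 — row 1: 10/5 = 2; row 2: 25/1 = 25; row 3: 15/2 = 15/2. Minimum is 2 at row 1 (s_1 leaves); pivot element 5.
Divide row 1 by 5; eliminate column x2 from the other rows.
Second iteration: most negative obj-row entry is -6 in column x4, so x4 enters.
Ratio test on column x4 — row 1: entry 0 ≤ 0; row 2: 23/5 = 23/5; row 3: entry 0 ≤ 0. Minimum is 23/5 at row 2 (s_2 leaves); pivot element 5.
Divide row 2 by 5; eliminate column x4 from the other rows.
After both pivots, the entry at the obj-row, column s_1 is 14/25.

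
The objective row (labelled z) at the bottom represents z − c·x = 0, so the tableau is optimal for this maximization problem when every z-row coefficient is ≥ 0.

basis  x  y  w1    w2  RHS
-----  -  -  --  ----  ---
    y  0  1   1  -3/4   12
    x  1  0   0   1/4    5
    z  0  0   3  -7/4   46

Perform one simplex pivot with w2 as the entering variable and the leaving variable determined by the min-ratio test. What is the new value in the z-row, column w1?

3

Ratio test on column w2 — row 1: entry -3/4 ≤ 0; row 2: 5/(1/4) = 20. Minimum is 20 at row 2 (x leaves); pivot element 1/4.
Divide row 2 by 1/4; eliminate column w2 from the other rows.
z-row update in column w1: 3 − (-7/4)·0 = 3.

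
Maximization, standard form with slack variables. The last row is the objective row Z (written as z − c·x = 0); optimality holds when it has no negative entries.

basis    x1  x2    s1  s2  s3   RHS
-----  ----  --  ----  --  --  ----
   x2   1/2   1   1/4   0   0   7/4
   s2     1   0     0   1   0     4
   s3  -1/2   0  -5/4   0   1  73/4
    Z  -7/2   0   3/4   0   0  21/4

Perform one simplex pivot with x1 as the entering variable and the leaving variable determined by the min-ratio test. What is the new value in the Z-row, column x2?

7

Ratio test on column x1 — row 1: (7/4)/(1/2) = 7/2; row 2: 4/1 = 4; row 3: entry -1/2 ≤ 0. Minimum is 7/2 at row 1 (x2 leaves); pivot element 1/2.
Divide row 1 by 1/2; eliminate column x1 from the other rows.
Z-row update in column x2: 0 − (-7/2)·2 = 7.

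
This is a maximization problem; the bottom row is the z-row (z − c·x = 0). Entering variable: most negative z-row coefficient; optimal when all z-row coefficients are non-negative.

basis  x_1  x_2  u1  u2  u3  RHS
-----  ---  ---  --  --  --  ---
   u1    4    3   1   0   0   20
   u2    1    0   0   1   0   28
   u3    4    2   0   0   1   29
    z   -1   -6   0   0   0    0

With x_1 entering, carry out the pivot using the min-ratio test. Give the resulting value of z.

5

Ratio test on column x_1 — row 1: 20/4 = 5; row 2: 28/1 = 28; row 3: 29/4 = 29/4. Minimum is 5 at row 1 (u1 leaves); pivot element 4.
Pivot on row 1; the z-row RHS becomes 0 − (-1)·5 = 5.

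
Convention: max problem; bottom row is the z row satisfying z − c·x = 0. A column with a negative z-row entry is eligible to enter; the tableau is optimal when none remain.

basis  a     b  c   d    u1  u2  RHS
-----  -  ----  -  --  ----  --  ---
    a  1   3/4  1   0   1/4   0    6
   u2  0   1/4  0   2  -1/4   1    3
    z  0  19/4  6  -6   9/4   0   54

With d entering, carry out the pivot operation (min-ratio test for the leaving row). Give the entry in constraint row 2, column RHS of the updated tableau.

3/2

Ratio test on column d — row 1: entry 0 ≤ 0; row 2: 3/2 = 3/2. Minimum is 3/2 at row 2 (u2 leaves); pivot element 2.
Divide row 2 by 2; eliminate column d from the other rows.
In the new row 2, the RHS entry is the old entry divided by the pivot: 3/2 = 3/2.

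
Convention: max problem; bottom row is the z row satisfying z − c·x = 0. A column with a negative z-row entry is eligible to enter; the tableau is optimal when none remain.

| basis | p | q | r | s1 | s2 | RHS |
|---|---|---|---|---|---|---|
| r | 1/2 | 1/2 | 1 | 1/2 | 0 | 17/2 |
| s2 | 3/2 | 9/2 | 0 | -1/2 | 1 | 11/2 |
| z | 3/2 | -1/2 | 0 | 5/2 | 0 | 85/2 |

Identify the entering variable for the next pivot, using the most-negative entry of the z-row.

Negative z-row entries: q: -1/2.
The most negative is -1/2 in column q, so q enters.

q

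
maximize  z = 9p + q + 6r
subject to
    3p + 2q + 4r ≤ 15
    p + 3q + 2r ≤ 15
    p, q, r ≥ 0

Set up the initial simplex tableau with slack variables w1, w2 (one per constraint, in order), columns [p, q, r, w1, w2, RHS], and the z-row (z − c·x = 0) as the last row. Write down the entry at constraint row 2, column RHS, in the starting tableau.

The RHS of constraint 2 is b_2 = 15.

15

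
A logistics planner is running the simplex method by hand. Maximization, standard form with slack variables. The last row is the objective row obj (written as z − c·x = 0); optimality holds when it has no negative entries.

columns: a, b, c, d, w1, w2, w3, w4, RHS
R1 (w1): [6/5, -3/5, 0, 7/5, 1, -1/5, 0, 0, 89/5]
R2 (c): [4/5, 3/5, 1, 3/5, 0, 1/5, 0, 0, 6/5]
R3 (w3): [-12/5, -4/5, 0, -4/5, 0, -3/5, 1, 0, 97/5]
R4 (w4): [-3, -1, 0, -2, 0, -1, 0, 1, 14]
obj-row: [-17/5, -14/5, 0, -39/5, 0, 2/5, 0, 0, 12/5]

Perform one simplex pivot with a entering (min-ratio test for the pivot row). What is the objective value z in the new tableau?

Ratio test on column a — row 1: (89/5)/(6/5) = 89/6; row 2: (6/5)/(4/5) = 3/2; row 3: entry -12/5 ≤ 0; row 4: entry -3 ≤ 0. Minimum is 3/2 at row 2 (c leaves); pivot element 4/5.
Pivot on row 2; the obj-row RHS becomes 12/5 − (-17/5)·(3/2) = 15/2.

15/2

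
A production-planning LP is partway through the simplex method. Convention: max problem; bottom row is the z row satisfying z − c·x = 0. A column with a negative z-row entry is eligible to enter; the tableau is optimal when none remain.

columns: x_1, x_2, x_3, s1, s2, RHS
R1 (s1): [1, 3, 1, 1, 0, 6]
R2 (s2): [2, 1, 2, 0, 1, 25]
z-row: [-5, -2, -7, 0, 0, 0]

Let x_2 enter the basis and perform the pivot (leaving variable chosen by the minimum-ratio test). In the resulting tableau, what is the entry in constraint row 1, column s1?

1/3

Ratio test on column x_2 — row 1: 6/3 = 2; row 2: 25/1 = 25. Minimum is 2 at row 1 (s1 leaves); pivot element 3.
Divide row 1 by 3; eliminate column x_2 from the other rows.
In the new row 1, the s1 entry is the old entry divided by the pivot: 1/3 = 1/3.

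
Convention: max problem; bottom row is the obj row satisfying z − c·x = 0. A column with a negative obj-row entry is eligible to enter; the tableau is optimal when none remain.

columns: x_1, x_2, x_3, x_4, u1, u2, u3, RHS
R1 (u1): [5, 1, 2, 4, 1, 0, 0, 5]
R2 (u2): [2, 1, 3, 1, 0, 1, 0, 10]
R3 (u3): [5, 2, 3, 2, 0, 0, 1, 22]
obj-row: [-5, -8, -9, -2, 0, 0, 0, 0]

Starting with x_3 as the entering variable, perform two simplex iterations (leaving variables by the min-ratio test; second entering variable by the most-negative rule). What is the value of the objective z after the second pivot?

40

Ratio test on column x_3 — row 1: 5/2 = 5/2; row 2: 10/3 = 10/3; row 3: 22/3 = 22/3. Minimum is 5/2 at row 1 (u1 leaves); pivot element 2.
Pivot on row 1; the obj-row RHS becomes 0 − (-9)·(5/2) = 45/2.
Next entering variable (most negative obj-row entry -7/2): x_2.
Ratio test on column x_2 — row 1: (5/2)/(1/2) = 5; row 2: entry -1/2 ≤ 0; row 3: (29/2)/(1/2) = 29. Minimum is 5 at row 1 (x_3 leaves); pivot element 1/2.
After the second pivot the obj-row RHS is 45/2 − (-7/2)·5 = 40.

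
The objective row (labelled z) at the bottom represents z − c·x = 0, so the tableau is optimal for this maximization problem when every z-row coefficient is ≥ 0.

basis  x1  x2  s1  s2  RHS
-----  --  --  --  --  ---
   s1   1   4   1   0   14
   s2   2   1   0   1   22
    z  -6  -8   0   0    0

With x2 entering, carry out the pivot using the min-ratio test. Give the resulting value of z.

Ratio test on column x2 — row 1: 14/4 = 7/2; row 2: 22/1 = 22. Minimum is 7/2 at row 1 (s1 leaves); pivot element 4.
Pivot on row 1; the z-row RHS becomes 0 − (-8)·(7/2) = 28.

28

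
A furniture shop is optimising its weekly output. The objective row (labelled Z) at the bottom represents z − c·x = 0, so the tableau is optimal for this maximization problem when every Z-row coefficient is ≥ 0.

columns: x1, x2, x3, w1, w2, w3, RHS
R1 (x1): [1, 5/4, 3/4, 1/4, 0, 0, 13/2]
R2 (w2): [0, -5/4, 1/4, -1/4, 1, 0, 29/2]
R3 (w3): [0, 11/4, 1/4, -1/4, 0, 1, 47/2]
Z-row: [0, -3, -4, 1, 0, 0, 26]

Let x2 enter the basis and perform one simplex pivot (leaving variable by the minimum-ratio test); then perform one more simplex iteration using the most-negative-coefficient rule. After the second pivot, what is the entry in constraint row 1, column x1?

Ratio test on column x2 — row 1: (13/2)/(5/4) = 26/5; row 2: entry -5/4 ≤ 0; row 3: (47/2)/(11/4) = 94/11. Minimum is 26/5 at row 1 (x1 leaves); pivot element 5/4.
Divide row 1 by 5/4; eliminate column x2 from the other rows.
Second iteration: most negative Z-row entry is -11/5 in column x3, so x3 enters.
Ratio test on column x3 — row 1: (26/5)/(3/5) = 26/3; row 2: 21/1 = 21; row 3: entry -7/5 ≤ 0. Minimum is 26/3 at row 1 (x2 leaves); pivot element 3/5.
Divide row 1 by 3/5; eliminate column x3 from the other rows.
After both pivots, the entry at constraint row 1, column x1 is 4/3.

4/3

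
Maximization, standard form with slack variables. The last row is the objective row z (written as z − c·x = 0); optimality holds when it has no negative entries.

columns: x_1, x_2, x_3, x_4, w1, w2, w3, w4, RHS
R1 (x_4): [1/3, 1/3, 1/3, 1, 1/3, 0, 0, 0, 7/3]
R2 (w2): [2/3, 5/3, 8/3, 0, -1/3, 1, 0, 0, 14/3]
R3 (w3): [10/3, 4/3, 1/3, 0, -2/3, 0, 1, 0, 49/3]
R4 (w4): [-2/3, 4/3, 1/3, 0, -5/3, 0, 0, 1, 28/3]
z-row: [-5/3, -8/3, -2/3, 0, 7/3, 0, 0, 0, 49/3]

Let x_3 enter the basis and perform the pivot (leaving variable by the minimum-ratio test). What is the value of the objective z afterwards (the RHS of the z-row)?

35/2

Ratio test on column x_3 — row 1: (7/3)/(1/3) = 7; row 2: (14/3)/(8/3) = 7/4; row 3: (49/3)/(1/3) = 49; row 4: (28/3)/(1/3) = 28. Minimum is 7/4 at row 2 (w2 leaves); pivot element 8/3.
Pivot on row 2; the z-row RHS becomes 49/3 − (-2/3)·(7/4) = 35/2.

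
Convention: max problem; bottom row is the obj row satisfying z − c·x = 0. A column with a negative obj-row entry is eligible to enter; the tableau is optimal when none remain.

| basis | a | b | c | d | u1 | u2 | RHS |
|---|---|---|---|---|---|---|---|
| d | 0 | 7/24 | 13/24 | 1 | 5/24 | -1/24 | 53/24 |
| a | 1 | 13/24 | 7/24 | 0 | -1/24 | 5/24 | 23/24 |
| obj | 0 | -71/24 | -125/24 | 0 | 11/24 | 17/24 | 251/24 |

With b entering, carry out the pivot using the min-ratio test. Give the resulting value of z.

204/13

Ratio test on column b — row 1: (53/24)/(7/24) = 53/7; row 2: (23/24)/(13/24) = 23/13. Minimum is 23/13 at row 2 (a leaves); pivot element 13/24.
Pivot on row 2; the obj-row RHS becomes 251/24 − (-71/24)·(23/13) = 204/13.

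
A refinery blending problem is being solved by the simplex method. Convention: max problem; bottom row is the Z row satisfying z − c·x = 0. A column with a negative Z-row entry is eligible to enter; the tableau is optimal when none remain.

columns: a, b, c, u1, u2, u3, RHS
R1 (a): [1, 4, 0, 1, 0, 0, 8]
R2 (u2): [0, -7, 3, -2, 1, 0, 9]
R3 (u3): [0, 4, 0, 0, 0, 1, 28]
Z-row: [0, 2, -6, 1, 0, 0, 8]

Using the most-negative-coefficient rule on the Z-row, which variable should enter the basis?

Negative Z-row entries: c: -6.
The most negative is -6 in column c, so c enters.

c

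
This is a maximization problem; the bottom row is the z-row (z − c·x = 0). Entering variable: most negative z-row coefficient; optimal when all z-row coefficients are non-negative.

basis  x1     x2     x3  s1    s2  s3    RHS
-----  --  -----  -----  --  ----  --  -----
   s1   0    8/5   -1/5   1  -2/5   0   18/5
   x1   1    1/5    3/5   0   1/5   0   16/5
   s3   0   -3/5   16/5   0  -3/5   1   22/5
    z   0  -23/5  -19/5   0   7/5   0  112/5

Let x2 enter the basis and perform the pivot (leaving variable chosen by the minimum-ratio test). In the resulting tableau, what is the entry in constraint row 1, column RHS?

Ratio test on column x2 — row 1: (18/5)/(8/5) = 9/4; row 2: (16/5)/(1/5) = 16; row 3: entry -3/5 ≤ 0. Minimum is 9/4 at row 1 (s1 leaves); pivot element 8/5.
Divide row 1 by 8/5; eliminate column x2 from the other rows.
In the new row 1, the RHS entry is the old entry divided by the pivot: (18/5)/(8/5) = 9/4.

9/4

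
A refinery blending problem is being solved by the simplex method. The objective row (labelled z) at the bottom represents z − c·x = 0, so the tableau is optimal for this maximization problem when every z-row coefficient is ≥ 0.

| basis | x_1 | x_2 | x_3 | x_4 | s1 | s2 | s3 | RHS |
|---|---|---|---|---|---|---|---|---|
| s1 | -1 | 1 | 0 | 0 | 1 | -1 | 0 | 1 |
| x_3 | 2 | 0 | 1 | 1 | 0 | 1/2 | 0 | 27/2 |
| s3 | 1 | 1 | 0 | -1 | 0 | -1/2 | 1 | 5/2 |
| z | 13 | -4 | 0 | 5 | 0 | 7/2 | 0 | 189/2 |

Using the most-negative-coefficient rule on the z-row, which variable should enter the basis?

Negative z-row entries: x_2: -4.
The most negative is -4 in column x_2, so x_2 enters.

x_2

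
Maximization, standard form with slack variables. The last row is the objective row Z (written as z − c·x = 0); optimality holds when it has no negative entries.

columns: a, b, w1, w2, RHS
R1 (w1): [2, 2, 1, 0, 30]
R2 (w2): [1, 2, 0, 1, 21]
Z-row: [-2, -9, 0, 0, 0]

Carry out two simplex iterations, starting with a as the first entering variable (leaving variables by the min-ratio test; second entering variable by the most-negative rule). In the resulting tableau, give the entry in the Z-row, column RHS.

Ratio test on column a — row 1: 30/2 = 15; row 2: 21/1 = 21. Minimum is 15 at row 1 (w1 leaves); pivot element 2.
Divide row 1 by 2; eliminate column a from the other rows.
Second iteration: most negative Z-row entry is -7 in column b, so b enters.
Ratio test on column b — row 1: 15/1 = 15; row 2: 6/1 = 6. Minimum is 6 at row 2 (w2 leaves); pivot element 1.
Divide row 2 by 1; eliminate column b from the other rows.
After both pivots, the entry at the Z-row, column RHS is 72.

72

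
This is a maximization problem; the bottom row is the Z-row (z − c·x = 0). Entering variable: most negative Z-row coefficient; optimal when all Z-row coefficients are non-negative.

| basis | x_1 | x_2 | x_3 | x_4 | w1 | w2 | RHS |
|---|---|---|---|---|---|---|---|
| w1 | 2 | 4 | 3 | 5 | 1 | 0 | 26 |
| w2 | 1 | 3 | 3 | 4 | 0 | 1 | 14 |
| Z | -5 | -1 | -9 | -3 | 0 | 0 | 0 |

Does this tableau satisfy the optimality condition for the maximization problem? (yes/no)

The Z-row has a negative entry -9 in column x_3, so it is not optimal.

no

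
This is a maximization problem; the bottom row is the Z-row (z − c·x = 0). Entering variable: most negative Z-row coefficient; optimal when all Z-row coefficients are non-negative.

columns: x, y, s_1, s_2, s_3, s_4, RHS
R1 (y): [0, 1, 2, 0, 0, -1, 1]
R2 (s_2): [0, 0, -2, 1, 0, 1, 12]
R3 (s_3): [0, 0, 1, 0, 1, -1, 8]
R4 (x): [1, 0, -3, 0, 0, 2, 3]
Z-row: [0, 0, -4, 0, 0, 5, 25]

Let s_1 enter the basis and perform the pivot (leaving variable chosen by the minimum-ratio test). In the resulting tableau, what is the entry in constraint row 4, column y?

Ratio test on column s_1 — row 1: 1/2 = 1/2; row 2: entry -2 ≤ 0; row 3: 8/1 = 8; row 4: entry -3 ≤ 0. Minimum is 1/2 at row 1 (y leaves); pivot element 2.
Divide row 1 by 2; eliminate column s_1 from the other rows.
Row 4 update in column y: 0 − (-3)·(1/2) = 3/2.

3/2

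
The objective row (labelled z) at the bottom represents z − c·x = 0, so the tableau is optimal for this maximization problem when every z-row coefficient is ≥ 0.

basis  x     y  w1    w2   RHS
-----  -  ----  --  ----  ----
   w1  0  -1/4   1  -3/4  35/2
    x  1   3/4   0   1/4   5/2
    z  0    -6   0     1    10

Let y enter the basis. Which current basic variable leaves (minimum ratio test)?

Column y entries and ratios — w1: -1/4 ≤ 0, skip; x: (5/2)/(3/4) = 10/3.
Smallest ratio is 10/3 in the row of x, so x leaves.

x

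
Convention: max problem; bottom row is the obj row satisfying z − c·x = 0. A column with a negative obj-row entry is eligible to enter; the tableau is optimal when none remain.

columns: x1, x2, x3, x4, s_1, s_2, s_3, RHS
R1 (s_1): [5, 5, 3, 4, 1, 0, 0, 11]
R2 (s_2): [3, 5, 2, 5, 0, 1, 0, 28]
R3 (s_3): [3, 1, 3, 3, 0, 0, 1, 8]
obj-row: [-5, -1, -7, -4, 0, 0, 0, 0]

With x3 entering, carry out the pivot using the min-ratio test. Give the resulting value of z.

56/3

Ratio test on column x3 — row 1: 11/3 = 11/3; row 2: 28/2 = 14; row 3: 8/3 = 8/3. Minimum is 8/3 at row 3 (s_3 leaves); pivot element 3.
Pivot on row 3; the obj-row RHS becomes 0 − (-7)·(8/3) = 56/3.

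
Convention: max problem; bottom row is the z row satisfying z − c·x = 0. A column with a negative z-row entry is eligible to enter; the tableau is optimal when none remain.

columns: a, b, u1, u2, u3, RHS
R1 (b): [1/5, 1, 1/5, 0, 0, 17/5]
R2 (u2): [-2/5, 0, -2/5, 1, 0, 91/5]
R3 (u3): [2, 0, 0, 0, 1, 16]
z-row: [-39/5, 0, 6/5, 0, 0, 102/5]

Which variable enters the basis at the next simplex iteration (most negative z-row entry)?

Negative z-row entries: a: -39/5.
The most negative is -39/5 in column a, so a enters.

a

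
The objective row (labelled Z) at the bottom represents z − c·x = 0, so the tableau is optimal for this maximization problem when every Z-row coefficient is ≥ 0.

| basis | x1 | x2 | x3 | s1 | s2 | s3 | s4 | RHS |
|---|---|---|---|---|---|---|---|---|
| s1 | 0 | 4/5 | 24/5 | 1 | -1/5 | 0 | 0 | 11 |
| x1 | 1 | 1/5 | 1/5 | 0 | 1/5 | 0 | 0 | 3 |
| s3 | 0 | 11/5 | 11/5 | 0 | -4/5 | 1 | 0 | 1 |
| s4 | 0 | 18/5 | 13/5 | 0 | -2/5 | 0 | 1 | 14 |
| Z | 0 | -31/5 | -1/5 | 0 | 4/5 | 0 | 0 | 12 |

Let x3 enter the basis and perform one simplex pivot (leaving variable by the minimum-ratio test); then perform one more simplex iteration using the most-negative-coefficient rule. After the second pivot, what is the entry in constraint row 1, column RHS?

117/11

Ratio test on column x3 — row 1: 11/(24/5) = 55/24; row 2: 3/(1/5) = 15; row 3: 1/(11/5) = 5/11; row 4: 14/(13/5) = 70/13. Minimum is 5/11 at row 3 (s3 leaves); pivot element 11/5.
Divide row 3 by 11/5; eliminate column x3 from the other rows.
Second iteration: most negative Z-row entry is -6 in column x2, so x2 enters.
Ratio test on column x2 — row 1: entry -4 ≤ 0; row 2: entry 0 ≤ 0; row 3: (5/11)/1 = 5/11; row 4: (141/11)/1 = 141/11. Minimum is 5/11 at row 3 (x3 leaves); pivot element 1.
Divide row 3 by 1; eliminate column x2 from the other rows.
After both pivots, the entry at constraint row 1, column RHS is 117/11.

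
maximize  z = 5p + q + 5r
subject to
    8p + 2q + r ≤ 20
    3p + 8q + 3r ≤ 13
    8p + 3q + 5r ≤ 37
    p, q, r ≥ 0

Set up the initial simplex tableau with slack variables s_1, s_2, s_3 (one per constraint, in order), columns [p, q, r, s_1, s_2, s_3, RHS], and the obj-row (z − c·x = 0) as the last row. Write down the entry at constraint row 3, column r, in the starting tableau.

5

Constraint 3 has coefficient 5 on r.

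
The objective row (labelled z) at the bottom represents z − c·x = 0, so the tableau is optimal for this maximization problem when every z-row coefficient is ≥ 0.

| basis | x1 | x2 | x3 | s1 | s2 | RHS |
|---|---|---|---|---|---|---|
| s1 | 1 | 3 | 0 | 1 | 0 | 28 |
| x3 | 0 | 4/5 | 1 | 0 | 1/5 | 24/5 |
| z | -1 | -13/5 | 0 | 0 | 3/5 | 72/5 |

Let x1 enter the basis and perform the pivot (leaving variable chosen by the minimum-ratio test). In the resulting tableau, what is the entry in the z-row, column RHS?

Ratio test on column x1 — row 1: 28/1 = 28; row 2: entry 0 ≤ 0. Minimum is 28 at row 1 (s1 leaves); pivot element 1.
Divide row 1 by 1; eliminate column x1 from the other rows.
z-row update in column RHS: 72/5 − (-1)·28 = 212/5.

212/5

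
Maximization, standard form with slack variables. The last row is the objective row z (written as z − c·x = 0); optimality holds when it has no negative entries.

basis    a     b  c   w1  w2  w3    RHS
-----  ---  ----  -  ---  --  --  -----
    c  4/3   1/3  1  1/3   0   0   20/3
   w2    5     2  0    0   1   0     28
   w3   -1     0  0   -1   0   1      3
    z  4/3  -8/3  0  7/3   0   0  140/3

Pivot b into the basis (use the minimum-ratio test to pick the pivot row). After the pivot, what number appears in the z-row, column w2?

4/3

Ratio test on column b — row 1: (20/3)/(1/3) = 20; row 2: 28/2 = 14; row 3: entry 0 ≤ 0. Minimum is 14 at row 2 (w2 leaves); pivot element 2.
Divide row 2 by 2; eliminate column b from the other rows.
z-row update in column w2: 0 − (-8/3)·(1/2) = 4/3.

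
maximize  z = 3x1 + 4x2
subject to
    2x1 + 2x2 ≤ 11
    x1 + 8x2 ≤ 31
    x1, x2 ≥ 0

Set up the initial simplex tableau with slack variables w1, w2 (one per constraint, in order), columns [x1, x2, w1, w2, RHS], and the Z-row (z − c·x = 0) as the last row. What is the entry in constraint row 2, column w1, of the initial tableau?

0

Slack w1 belongs to constraint 1; its column is the unit vector e_1, so the entry in row 2 is 0.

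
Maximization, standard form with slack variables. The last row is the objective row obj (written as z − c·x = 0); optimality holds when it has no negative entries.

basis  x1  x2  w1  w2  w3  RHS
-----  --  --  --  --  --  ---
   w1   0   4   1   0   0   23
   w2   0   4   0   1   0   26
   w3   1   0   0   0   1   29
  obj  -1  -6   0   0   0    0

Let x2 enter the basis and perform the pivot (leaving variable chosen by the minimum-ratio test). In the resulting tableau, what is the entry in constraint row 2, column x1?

Ratio test on column x2 — row 1: 23/4 = 23/4; row 2: 26/4 = 13/2; row 3: entry 0 ≤ 0. Minimum is 23/4 at row 1 (w1 leaves); pivot element 4.
Divide row 1 by 4; eliminate column x2 from the other rows.
Row 2 update in column x1: 0 − 4·0 = 0.

0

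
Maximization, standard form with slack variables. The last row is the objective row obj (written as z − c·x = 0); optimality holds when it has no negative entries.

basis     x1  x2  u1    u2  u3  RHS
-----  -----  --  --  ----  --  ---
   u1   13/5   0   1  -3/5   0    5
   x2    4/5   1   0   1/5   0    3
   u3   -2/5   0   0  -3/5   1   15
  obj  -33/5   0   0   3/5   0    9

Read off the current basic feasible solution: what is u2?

0

u2 is not in the basis, so in the current basic feasible solution u2 = 0.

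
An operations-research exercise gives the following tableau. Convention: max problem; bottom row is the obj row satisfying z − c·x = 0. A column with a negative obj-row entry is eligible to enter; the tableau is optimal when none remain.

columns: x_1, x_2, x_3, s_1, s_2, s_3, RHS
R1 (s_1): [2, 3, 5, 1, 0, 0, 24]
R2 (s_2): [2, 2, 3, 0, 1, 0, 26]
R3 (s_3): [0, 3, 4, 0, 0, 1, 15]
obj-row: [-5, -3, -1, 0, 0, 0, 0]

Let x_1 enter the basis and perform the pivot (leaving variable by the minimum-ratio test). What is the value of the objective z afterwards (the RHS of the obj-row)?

Ratio test on column x_1 — row 1: 24/2 = 12; row 2: 26/2 = 13; row 3: entry 0 ≤ 0. Minimum is 12 at row 1 (s_1 leaves); pivot element 2.
Pivot on row 1; the obj-row RHS becomes 0 − (-5)·12 = 60.

60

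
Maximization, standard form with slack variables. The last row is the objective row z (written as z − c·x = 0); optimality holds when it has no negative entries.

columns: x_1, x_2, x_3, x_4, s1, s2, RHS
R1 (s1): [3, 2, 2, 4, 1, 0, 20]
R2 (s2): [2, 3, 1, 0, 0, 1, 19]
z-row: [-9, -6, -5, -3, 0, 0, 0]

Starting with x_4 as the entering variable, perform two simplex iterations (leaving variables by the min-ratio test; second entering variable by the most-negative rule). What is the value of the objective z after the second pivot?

60

Ratio test on column x_4 — row 1: 20/4 = 5; row 2: entry 0 ≤ 0. Minimum is 5 at row 1 (s1 leaves); pivot element 4.
Pivot on row 1; the z-row RHS becomes 0 − (-3)·5 = 15.
Next entering variable (most negative z-row entry -27/4): x_1.
Ratio test on column x_1 — row 1: 5/(3/4) = 20/3; row 2: 19/2 = 19/2. Minimum is 20/3 at row 1 (x_4 leaves); pivot element 3/4.
After the second pivot the z-row RHS is 15 − (-27/4)·(20/3) = 60.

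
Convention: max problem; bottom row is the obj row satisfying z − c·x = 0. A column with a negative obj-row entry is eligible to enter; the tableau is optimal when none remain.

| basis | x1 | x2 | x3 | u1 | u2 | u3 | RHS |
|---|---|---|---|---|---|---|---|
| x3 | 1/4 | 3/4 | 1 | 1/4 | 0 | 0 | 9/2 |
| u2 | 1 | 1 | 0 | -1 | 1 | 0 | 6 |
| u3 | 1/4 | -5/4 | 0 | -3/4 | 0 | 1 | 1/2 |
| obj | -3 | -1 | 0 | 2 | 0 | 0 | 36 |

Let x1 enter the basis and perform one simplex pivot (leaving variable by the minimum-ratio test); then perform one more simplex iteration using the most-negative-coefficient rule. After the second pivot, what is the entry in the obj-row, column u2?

8/3

Ratio test on column x1 — row 1: (9/2)/(1/4) = 18; row 2: 6/1 = 6; row 3: (1/2)/(1/4) = 2. Minimum is 2 at row 3 (u3 leaves); pivot element 1/4.
Divide row 3 by 1/4; eliminate column x1 from the other rows.
Second iteration: most negative obj-row entry is -16 in column x2, so x2 enters.
Ratio test on column x2 — row 1: 4/2 = 2; row 2: 4/6 = 2/3; row 3: entry -5 ≤ 0. Minimum is 2/3 at row 2 (u2 leaves); pivot element 6.
Divide row 2 by 6; eliminate column x2 from the other rows.
After both pivots, the entry at the obj-row, column u2 is 8/3.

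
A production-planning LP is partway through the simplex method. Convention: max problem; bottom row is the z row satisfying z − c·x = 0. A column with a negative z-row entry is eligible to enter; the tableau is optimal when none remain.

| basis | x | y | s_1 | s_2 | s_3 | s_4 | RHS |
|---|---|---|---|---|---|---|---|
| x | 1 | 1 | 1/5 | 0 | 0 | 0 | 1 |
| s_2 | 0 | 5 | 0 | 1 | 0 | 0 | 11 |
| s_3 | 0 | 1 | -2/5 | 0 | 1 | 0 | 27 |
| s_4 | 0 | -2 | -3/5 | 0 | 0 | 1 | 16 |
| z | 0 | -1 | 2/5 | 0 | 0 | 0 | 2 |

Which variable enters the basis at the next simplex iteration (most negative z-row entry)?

Negative z-row entries: y: -1.
The most negative is -1 in column y, so y enters.

y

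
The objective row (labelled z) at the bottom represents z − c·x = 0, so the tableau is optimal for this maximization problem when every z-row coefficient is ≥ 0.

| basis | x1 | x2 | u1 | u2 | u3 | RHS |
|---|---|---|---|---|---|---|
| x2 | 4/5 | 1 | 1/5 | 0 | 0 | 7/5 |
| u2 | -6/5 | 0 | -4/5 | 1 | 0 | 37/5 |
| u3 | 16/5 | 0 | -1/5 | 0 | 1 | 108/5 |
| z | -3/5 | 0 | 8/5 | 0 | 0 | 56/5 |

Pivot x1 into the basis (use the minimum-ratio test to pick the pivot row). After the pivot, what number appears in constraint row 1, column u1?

1/4

Ratio test on column x1 — row 1: (7/5)/(4/5) = 7/4; row 2: entry -6/5 ≤ 0; row 3: (108/5)/(16/5) = 27/4. Minimum is 7/4 at row 1 (x2 leaves); pivot element 4/5.
Divide row 1 by 4/5; eliminate column x1 from the other rows.
In the new row 1, the u1 entry is the old entry divided by the pivot: (1/5)/(4/5) = 1/4.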